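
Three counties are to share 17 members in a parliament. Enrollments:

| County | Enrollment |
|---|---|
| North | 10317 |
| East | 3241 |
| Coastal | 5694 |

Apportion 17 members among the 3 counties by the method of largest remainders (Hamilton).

Total 19252; standard divisor 19252/17 ≈ 1132.471.
Standard quotas: North 9.1102, East 2.8619, Coastal 5.0279.
Lower quotas: North 9, East 2, Coastal 5 (sum 16, leaving 1 seat).
Remainders in descending order: East 0.8619, North 0.1102, Coastal 0.0279.
Largest remainder: East receives the extra seat.

North 9, East 3, Coastal 5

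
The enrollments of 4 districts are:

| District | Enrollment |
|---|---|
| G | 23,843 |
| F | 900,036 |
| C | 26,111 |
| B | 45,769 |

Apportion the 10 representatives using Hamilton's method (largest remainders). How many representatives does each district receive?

Total 995759; standard divisor 995759/10 ≈ 99575.9.
Standard quotas: G 0.2394, F 9.0387, C 0.2622, B 0.4596.
Lower quotas: G 0, F 9, C 0, B 0 (sum 9, leaving 1 seat).
Remainders in descending order: B 0.4596, C 0.2622, G 0.2394, F 0.0387.
Largest remainder: B receives the extra seat.

G 0, F 9, C 0, B 1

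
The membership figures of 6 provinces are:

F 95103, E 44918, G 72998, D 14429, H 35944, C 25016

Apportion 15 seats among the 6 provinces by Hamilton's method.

F: 5, E: 2, G: 4, D: 1, H: 2, C: 1

Total 288408; standard divisor 288408/15 ≈ 19227.2.
Standard quotas: F 4.9463, E 2.3362, G 3.7966, D 0.7504, H 1.8694, C 1.3011.
Lower quotas: F 4, E 2, G 3, D 0, H 1, C 1 (sum 11, leaving 4 seats).
Remainders in descending order: F 0.9463, H 0.8694, G 0.7966, D 0.7504, E 0.3362, C 0.3011.
The surplus seats go to F, H, G, D.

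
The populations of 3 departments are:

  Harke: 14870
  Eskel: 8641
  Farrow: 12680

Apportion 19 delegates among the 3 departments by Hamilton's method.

Harke=8; Eskel=4; Farrow=7

Total 36191; standard divisor 36191/19 ≈ 1904.789.
Standard quotas: Harke 7.8066, Eskel 4.5365, Farrow 6.6569.
Lower quotas: Harke 7, Eskel 4, Farrow 6 (sum 17, leaving 2 seats).
Remainders in descending order: Harke 0.8066, Farrow 0.6569, Eskel 0.5365.
Largest remainders: Harke, Farrow receive the extra seats.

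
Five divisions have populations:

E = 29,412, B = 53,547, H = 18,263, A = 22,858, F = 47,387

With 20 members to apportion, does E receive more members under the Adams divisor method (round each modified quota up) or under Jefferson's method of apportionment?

Adams: E 4, B 6, H 2, A 3, F 5.
Jefferson: E 3, B 7, H 2, A 2, F 6.
E gets 4 under Adams and 3 under Jefferson.

Adams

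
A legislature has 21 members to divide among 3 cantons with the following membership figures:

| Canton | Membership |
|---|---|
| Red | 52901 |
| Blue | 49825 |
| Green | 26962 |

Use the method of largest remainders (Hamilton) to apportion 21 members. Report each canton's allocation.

Red: 9; Blue: 8; Green: 4

Total 129688; standard divisor 129688/21 ≈ 6175.619.
Standard quotas: Red 8.5661, Blue 8.0680, Green 4.3659.
Lower quotas: Red 8, Blue 8, Green 4 (sum 20, leaving 1 seat).
Remainders in descending order: Red 0.5661, Green 0.3659, Blue 0.0680.
Largest remainder: Red receives the extra seat.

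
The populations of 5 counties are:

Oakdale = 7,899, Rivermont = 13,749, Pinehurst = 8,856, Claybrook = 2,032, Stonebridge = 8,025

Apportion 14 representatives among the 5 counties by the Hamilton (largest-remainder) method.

Oakdale=3; Rivermont=5; Pinehurst=3; Claybrook=0; Stonebridge=3

The standard divisor is 40561/14 ≈ 2897.214.
Standard quotas: Oakdale 2.7264, Rivermont 4.7456, Pinehurst 3.0567, Claybrook 0.7014, Stonebridge 2.7699.
Lower quotas: Oakdale 2, Rivermont 4, Pinehurst 3, Claybrook 0, Stonebridge 2 (sum 11, leaving 3 seats).
Remainders in descending order: Stonebridge 0.7699, Rivermont 0.7456, Oakdale 0.7264, Claybrook 0.7014, Pinehurst 0.0567.
The surplus seats go to Stonebridge, Rivermont, Oakdale.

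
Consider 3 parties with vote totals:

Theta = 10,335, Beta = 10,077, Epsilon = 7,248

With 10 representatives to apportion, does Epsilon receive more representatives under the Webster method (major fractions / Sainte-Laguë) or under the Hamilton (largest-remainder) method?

Webster: Theta 4, Beta 3, Epsilon 3.
Hamilton: Theta 4, Beta 4, Epsilon 2.
Epsilon gets 3 under Webster and 2 under Hamilton.

Webster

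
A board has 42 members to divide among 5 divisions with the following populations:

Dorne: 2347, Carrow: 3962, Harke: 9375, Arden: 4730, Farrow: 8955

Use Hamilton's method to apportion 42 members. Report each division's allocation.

Dorne 3, Carrow 6, Harke 13, Arden 7, Farrow 13

Total 29369; standard divisor 29369/42 ≈ 699.262.
Standard quotas: Dorne 3.3564, Carrow 5.6660, Harke 13.4070, Arden 6.7643, Farrow 12.8064.
Lower quotas: Dorne 3, Carrow 5, Harke 13, Arden 6, Farrow 12 (sum 39, leaving 3 seats).
Remainders in descending order: Farrow 0.8064, Arden 0.7643, Carrow 0.6660, Harke 0.4070, Dorne 0.3564.
Largest remainders: Farrow, Arden, Carrow receive the extra seats.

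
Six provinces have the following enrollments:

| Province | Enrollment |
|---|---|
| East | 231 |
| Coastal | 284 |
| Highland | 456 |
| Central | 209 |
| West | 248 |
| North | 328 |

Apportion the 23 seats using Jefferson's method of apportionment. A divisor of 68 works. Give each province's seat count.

With modified divisor 68: modified quotas East 3.397, Coastal 4.176, Highland 6.706, Central 3.074, West 3.647, North 4.824.
Rounding down: East 3, Coastal 4, Highland 6, Central 3, West 3, North 4 (total 23).

East=3, Coastal=4, Highland=6, Central=3, West=3, North=4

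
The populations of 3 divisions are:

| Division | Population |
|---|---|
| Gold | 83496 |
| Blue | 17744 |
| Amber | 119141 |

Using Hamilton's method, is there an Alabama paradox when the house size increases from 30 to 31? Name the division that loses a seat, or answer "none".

Blue

At 30 seats: Gold 11, Blue 3, Amber 16.
At 31 seats: Gold 12, Blue 2, Amber 17.
Blue drops from 3 to 2.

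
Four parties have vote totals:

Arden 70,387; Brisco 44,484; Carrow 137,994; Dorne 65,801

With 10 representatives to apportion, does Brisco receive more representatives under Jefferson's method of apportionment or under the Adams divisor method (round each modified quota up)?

Jefferson: Arden 2, Brisco 1, Carrow 5, Dorne 2.
Adams: Arden 2, Brisco 2, Carrow 4, Dorne 2.
Brisco gets 1 under Jefferson and 2 under Adams.

Adams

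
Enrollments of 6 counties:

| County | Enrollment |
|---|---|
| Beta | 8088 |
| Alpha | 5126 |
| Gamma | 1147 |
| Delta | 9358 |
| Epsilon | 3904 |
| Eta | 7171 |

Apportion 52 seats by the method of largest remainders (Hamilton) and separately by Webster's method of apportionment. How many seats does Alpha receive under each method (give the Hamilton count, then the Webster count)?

7 and 8

Hamilton: Beta 12, Alpha 7, Gamma 2, Delta 14, Epsilon 6, Eta 11.
Webster: Beta 12, Alpha 8, Gamma 2, Delta 14, Epsilon 6, Eta 10.
Alpha gets 7 under Hamilton and 8 under Webster.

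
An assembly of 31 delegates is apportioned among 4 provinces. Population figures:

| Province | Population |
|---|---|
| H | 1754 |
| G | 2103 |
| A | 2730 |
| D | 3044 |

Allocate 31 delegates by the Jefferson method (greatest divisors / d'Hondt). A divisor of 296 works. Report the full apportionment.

H: 5; G: 7; A: 9; D: 10

With modified divisor 296: modified quotas H 5.926, G 7.105, A 9.223, D 10.284.
Rounding down: H 5, G 7, A 9, D 10 (total 31).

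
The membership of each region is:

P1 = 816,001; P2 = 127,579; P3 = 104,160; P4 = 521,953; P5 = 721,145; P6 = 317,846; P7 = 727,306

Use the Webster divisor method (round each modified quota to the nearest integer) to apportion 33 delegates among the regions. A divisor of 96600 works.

With modified divisor 96600: modified quotas P1 8.447, P2 1.321, P3 1.078, P4 5.403, P5 7.465, P6 3.290, P7 7.529.
Rounding to the nearest integer: P1 8, P2 1, P3 1, P4 5, P5 7, P6 3, P7 8 (total 33).

P1 8; P2 1; P3 1; P4 5; P5 7; P6 3; P7 8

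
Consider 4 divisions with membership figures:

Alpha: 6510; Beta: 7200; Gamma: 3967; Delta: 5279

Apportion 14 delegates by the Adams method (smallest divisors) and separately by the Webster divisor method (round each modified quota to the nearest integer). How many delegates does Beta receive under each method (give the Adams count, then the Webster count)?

4 and 5

Adams: Alpha 4, Beta 4, Gamma 3, Delta 3.
Webster: Alpha 4, Beta 5, Gamma 2, Delta 3.
Beta gets 4 under Adams and 5 under Webster.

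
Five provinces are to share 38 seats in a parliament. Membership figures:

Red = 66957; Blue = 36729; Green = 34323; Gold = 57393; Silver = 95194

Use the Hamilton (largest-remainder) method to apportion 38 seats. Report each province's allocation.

The standard divisor is 290596/38 ≈ 7647.263.
Standard quotas: Red 8.7557, Blue 4.8029, Green 4.4883, Gold 7.5050, Silver 12.4481.
Lower quotas: Red 8, Blue 4, Green 4, Gold 7, Silver 12 (sum 35, leaving 3 seats).
Remainders in descending order: Blue 0.8029, Red 0.7557, Gold 0.5050, Green 0.4883, Silver 0.4481.
Largest remainders: Blue, Red, Gold receive the extra seats.

Red 9, Blue 5, Green 4, Gold 8, Silver 12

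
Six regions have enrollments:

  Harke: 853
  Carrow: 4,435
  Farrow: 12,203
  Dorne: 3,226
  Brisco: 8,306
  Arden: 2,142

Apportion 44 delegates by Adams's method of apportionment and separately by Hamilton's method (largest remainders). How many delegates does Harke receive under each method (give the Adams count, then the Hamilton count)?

2 and 1

Adams: Harke 2, Carrow 6, Farrow 17, Dorne 5, Brisco 11, Arden 3.
Hamilton: Harke 1, Carrow 6, Farrow 17, Dorne 5, Brisco 12, Arden 3.
Harke gets 2 under Adams and 1 under Hamilton.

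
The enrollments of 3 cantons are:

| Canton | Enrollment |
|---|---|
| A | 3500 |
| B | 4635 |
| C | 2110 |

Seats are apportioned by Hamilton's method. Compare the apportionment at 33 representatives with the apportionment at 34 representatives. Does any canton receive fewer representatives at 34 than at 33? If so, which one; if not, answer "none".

At 33 seats: A 11, B 15, C 7.
At 34 seats: A 12, B 15, C 7.
No canton's allocation decreased.

none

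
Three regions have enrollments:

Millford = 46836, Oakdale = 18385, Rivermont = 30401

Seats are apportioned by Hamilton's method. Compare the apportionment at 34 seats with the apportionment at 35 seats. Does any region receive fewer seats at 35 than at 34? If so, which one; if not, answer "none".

At 34 seats: Millford 17, Oakdale 6, Rivermont 11.
At 35 seats: Millford 17, Oakdale 7, Rivermont 11.
No region's allocation decreased.

none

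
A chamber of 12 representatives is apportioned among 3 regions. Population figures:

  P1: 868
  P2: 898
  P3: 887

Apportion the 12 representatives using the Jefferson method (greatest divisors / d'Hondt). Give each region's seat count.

P1 4, P2 4, P3 4

Standard divisor 2653/12 ≈ 221.083; standard quotas: P1 3.926, P2 4.062, P3 4.012.
Rounding down gives 3, 4, 4 = 11 seats, so the divisor must be adjusted.
With modified divisor 200: modified quotas P1 4.340, P2 4.490, P3 4.435.
Rounding down: P1 4, P2 4, P3 4 (total 12).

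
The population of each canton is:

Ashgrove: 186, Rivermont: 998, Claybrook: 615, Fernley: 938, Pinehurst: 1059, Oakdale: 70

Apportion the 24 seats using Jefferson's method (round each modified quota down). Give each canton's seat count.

Ashgrove 1, Rivermont 6, Claybrook 4, Fernley 6, Pinehurst 7, Oakdale 0

Standard divisor 3866/24 ≈ 161.083; standard quotas: Ashgrove 1.155, Rivermont 6.196, Claybrook 3.818, Fernley 5.823, Pinehurst 6.574, Oakdale 0.435.
Rounding down gives 1, 6, 3, 5, 6, 0 = 21 seats, so the divisor must be adjusted.
With modified divisor 150: modified quotas Ashgrove 1.240, Rivermont 6.653, Claybrook 4.100, Fernley 6.253, Pinehurst 7.060, Oakdale 0.467.
Rounding down: Ashgrove 1, Rivermont 6, Claybrook 4, Fernley 6, Pinehurst 7, Oakdale 0 (total 24).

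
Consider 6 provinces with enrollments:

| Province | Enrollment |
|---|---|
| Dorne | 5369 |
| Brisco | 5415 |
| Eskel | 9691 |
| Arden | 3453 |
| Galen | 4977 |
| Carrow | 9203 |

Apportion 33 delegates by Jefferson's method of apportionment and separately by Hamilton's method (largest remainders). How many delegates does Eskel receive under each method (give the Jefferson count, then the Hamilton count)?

9 and 8

Jefferson: Dorne 4, Brisco 5, Eskel 9, Arden 3, Galen 4, Carrow 8.
Hamilton: Dorne 5, Brisco 5, Eskel 8, Arden 3, Galen 4, Carrow 8.
Eskel gets 9 under Jefferson and 8 under Hamilton.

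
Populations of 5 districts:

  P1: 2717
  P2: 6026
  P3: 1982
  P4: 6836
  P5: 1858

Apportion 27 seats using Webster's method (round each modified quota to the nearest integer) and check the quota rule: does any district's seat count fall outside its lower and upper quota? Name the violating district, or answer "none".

none

Standard quotas: P1 3.778, P2 8.378, P3 2.756, P4 9.505, P5 2.583.
Webster allocation: P1 4, P2 8, P3 3, P4 9, P5 3.
Every allocation lies between the lower and upper quota.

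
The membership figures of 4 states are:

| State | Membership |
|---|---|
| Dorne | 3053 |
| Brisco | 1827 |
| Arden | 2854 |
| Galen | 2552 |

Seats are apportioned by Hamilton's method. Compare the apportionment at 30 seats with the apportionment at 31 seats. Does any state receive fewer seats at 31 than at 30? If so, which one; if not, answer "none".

At 30 seats: Dorne 9, Brisco 5, Arden 8, Galen 8.
At 31 seats: Dorne 9, Brisco 5, Arden 9, Galen 8.
No state's allocation decreased.

none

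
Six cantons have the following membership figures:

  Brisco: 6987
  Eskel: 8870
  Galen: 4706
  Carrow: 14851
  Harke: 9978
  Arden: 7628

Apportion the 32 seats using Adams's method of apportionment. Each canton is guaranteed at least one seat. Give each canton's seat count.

Standard divisor 53020/32 ≈ 1656.875; standard quotas: Brisco 4.217, Eskel 5.353, Galen 2.840, Carrow 8.963, Harke 6.022, Arden 4.604.
Rounding up gives 5, 6, 3, 9, 7, 5 = 35 seats, so the divisor must be adjusted.
With modified divisor 1800: modified quotas Brisco 3.882, Eskel 4.928, Galen 2.614, Carrow 8.251, Harke 5.543, Arden 4.238.
Rounding up: Brisco 4, Eskel 5, Galen 3, Carrow 9, Harke 6, Arden 5 (total 32).

Brisco 4, Eskel 5, Galen 3, Carrow 9, Harke 6, Arden 5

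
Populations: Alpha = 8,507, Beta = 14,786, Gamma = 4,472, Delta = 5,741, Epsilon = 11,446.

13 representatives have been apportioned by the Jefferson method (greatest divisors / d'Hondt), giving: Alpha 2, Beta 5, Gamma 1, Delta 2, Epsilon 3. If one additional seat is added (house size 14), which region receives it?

Epsilon

Priority for the next seat is population ÷ (current seats + 1).
Priorities: Alpha 2835.667, Beta 2464.333, Gamma 2236.000, Delta 1913.667, Epsilon 2861.500.
Highest priority: Epsilon.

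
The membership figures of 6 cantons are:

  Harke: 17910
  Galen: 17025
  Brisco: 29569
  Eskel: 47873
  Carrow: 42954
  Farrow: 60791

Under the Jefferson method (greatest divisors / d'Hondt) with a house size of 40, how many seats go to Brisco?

5

Standard divisor 216122/40 ≈ 5403.05; standard quotas: Harke 3.315, Galen 3.151, Brisco 5.473, Eskel 8.860, Carrow 7.950, Farrow 11.251.
Rounding down gives 3, 3, 5, 8, 7, 11 = 37 seats, so the divisor must be adjusted.
With modified divisor 5000: modified quotas Harke 3.582, Galen 3.405, Brisco 5.914, Eskel 9.575, Carrow 8.591, Farrow 12.158.
Rounding down: Harke 3, Galen 3, Brisco 5, Eskel 9, Carrow 8, Farrow 12 (total 40).
Brisco receives 5.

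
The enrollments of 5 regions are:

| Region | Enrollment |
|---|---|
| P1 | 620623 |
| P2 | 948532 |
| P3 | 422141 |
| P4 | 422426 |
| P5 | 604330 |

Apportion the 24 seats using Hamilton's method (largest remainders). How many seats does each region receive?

Total 3018052; standard divisor 3018052/24 ≈ 125752.167.
Standard quotas: P1 4.9353, P2 7.5429, P3 3.3569, P4 3.3592, P5 4.8057.
Lower quotas: P1 4, P2 7, P3 3, P4 3, P5 4 (sum 21, leaving 3 seats).
Remainders in descending order: P1 0.9353, P5 0.8057, P2 0.5429, P4 0.3592, P3 0.3569.
Largest remainders: P1, P5, P2 receive the extra seats.

P1 5, P2 8, P3 3, P4 3, P5 5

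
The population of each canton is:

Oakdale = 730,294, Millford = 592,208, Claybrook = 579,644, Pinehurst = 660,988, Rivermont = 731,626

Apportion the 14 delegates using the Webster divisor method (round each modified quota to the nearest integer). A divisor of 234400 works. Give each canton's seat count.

Oakdale 3, Millford 3, Claybrook 2, Pinehurst 3, Rivermont 3

With modified divisor 234400: modified quotas Oakdale 3.116, Millford 2.526, Claybrook 2.473, Pinehurst 2.820, Rivermont 3.121.
Rounding to the nearest integer: Oakdale 3, Millford 3, Claybrook 2, Pinehurst 3, Rivermont 3 (total 14).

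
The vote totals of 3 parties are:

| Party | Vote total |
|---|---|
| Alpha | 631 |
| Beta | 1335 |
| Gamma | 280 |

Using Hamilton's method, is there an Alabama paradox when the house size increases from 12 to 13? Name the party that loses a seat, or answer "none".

Gamma

At 12 seats: Alpha 3, Beta 7, Gamma 2.
At 13 seats: Alpha 4, Beta 8, Gamma 1.
Gamma drops from 2 to 1.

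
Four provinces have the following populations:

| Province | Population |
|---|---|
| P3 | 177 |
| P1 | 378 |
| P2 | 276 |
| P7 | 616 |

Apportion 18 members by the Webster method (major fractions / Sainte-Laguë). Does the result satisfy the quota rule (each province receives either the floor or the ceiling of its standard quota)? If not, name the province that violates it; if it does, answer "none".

none

Standard quotas: P3 2.202, P1 4.702, P2 3.433, P7 7.663.
Webster allocation: P3 2, P1 5, P2 3, P7 8.
Every allocation lies between the lower and upper quota.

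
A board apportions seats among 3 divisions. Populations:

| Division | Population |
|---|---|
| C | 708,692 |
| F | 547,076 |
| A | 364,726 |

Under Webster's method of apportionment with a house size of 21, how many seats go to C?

Standard divisor 1620494/21 ≈ 77166.381; standard quotas: C 9.184, F 7.090, A 4.726.
Rounding to the nearest integer gives C 9, F 7, A 5 — total 21, matching the house size, so no adjustment is needed.
C receives 9.

9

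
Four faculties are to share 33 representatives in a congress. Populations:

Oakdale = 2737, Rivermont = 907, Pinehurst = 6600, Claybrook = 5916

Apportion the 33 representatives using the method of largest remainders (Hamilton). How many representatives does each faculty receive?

Standard divisor: 16160 ÷ 33 ≈ 489.697.
Standard quotas: Oakdale 5.5892, Rivermont 1.8522, Pinehurst 13.4777, Claybrook 12.0809.
Lower quotas: Oakdale 5, Rivermont 1, Pinehurst 13, Claybrook 12 (sum 31, leaving 2 seats).
Remainders in descending order: Rivermont 0.8522, Oakdale 0.5892, Pinehurst 0.4777, Claybrook 0.0809.
The surplus seats go to Rivermont, Oakdale.

Oakdale 6, Rivermont 2, Pinehurst 13, Claybrook 12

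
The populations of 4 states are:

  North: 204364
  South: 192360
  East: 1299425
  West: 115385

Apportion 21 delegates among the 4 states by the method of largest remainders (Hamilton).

North: 3, South: 2, East: 15, West: 1

Standard divisor: 1811534 ÷ 21 ≈ 86263.524.
Standard quotas: North 2.3691, South 2.2299, East 15.0634, West 1.3376.
Lower quotas: North 2, South 2, East 15, West 1 (sum 20, leaving 1 seat).
Remainders in descending order: North 0.3691, West 0.3376, South 0.2299, East 0.0634.
Largest remainder: North receives the extra seat.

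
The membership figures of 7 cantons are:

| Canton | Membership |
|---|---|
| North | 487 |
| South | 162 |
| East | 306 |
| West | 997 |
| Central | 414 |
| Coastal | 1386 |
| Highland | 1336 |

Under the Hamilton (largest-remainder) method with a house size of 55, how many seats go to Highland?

14

Standard divisor: 5088 ÷ 55 ≈ 92.509.
Standard quotas: North 5.264, South 1.751, East 3.308, West 10.777, Central 4.475, Coastal 14.982, Highland 14.442.
Lower quotas: North 5, South 1, East 3, West 10, Central 4, Coastal 14, Highland 14 (sum 51, leaving 4 seats).
Remainders in descending order: Coastal 0.982, West 0.777, South 0.751, Central 0.475, Highland 0.442, East 0.308, North 0.264.
Largest remainders: Coastal, West, South, Central receive the extra seats.
Highland receives 14.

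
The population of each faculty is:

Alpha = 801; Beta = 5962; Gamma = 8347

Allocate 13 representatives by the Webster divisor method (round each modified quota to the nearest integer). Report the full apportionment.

Standard divisor 15110/13 ≈ 1162.308; standard quotas: Alpha 0.689, Beta 5.129, Gamma 7.181.
Rounding to the nearest integer gives Alpha 1, Beta 5, Gamma 7 — total 13, matching the house size, so no adjustment is needed.

Alpha 1, Beta 5, Gamma 7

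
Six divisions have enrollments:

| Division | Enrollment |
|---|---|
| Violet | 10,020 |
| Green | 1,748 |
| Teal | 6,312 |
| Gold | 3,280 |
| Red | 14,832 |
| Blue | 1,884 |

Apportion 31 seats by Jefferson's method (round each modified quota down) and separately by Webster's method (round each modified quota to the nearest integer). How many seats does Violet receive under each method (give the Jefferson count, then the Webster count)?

9 and 8

Jefferson: Violet 9, Green 1, Teal 5, Gold 2, Red 13, Blue 1.
Webster: Violet 8, Green 1, Teal 5, Gold 3, Red 12, Blue 2.
Violet gets 9 under Jefferson and 8 under Webster.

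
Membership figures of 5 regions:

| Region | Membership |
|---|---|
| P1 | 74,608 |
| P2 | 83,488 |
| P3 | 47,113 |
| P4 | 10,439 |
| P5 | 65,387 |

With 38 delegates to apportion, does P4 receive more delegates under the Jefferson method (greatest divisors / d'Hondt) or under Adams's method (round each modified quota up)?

Adams

Jefferson: P1 10, P2 12, P3 6, P4 1, P5 9.
Adams: P1 10, P2 11, P3 6, P4 2, P5 9.
P4 gets 1 under Jefferson and 2 under Adams.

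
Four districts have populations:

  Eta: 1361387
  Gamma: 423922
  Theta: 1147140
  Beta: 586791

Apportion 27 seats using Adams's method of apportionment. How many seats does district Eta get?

Standard divisor 3519240/27 ≈ 130342.222; standard quotas: Eta 10.445, Gamma 3.252, Theta 8.801, Beta 4.502.
Rounding up gives 11, 4, 9, 5 = 29 seats, so the divisor must be adjusted.
With modified divisor 142300: modified quotas Eta 9.567, Gamma 2.979, Theta 8.061, Beta 4.124.
Rounding up: Eta 10, Gamma 3, Theta 9, Beta 5 (total 27).
Eta receives 10.

10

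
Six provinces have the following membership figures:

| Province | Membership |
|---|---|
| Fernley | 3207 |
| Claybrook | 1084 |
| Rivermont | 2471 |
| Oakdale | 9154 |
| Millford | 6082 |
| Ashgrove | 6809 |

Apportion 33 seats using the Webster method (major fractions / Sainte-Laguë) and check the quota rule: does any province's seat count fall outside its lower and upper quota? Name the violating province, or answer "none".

Standard quotas: Fernley 3.674, Claybrook 1.242, Rivermont 2.831, Oakdale 10.486, Millford 6.967, Ashgrove 7.800.
Webster allocation: Fernley 4, Claybrook 1, Rivermont 3, Oakdale 10, Millford 7, Ashgrove 8.
Every allocation lies between the lower and upper quota.

none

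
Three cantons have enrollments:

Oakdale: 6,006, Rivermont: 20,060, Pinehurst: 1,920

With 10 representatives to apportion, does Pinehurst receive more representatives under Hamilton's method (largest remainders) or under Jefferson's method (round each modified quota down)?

Hamilton: Oakdale 2, Rivermont 7, Pinehurst 1.
Jefferson: Oakdale 2, Rivermont 8, Pinehurst 0.
Pinehurst gets 1 under Hamilton and 0 under Jefferson.

Hamilton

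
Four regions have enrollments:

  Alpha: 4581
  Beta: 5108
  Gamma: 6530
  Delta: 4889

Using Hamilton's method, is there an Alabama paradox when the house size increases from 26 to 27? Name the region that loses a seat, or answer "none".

At 26 seats: Alpha 6, Beta 6, Gamma 8, Delta 6.
At 27 seats: Alpha 6, Beta 7, Gamma 8, Delta 6.
No region's allocation decreased.

none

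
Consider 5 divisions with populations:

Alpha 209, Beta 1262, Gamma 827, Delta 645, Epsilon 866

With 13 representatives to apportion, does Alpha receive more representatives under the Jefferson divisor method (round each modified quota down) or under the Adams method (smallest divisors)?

Jefferson: Alpha 0, Beta 5, Gamma 3, Delta 2, Epsilon 3.
Adams: Alpha 1, Beta 4, Gamma 3, Delta 2, Epsilon 3.
Alpha gets 0 under Jefferson and 1 under Adams.

Adams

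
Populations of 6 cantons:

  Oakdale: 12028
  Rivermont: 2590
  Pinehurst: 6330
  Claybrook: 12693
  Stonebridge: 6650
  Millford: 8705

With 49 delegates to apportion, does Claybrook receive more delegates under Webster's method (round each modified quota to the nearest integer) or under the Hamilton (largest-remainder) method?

Hamilton

Webster: Oakdale 12, Rivermont 3, Pinehurst 6, Claybrook 12, Stonebridge 7, Millford 9.
Hamilton: Oakdale 12, Rivermont 2, Pinehurst 6, Claybrook 13, Stonebridge 7, Millford 9.
Claybrook gets 12 under Webster and 13 under Hamilton.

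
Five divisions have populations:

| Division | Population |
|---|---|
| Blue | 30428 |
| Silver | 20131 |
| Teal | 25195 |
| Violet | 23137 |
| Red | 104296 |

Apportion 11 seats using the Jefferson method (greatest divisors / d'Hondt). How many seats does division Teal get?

1

Standard divisor 203187/11 ≈ 18471.545; standard quotas: Blue 1.647, Silver 1.090, Teal 1.364, Violet 1.253, Red 5.646.
Rounding down gives 1, 1, 1, 1, 5 = 9 seats, so the divisor must be adjusted.
With modified divisor 15060: modified quotas Blue 2.020, Silver 1.337, Teal 1.673, Violet 1.536, Red 6.925.
Rounding down: Blue 2, Silver 1, Teal 1, Violet 1, Red 6 (total 11).
Teal receives 1.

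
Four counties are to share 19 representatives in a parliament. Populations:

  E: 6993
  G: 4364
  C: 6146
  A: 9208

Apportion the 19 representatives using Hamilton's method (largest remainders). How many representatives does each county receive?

E: 5, G: 3, C: 4, A: 7

The standard divisor is 26711/19 ≈ 1405.842.
Standard quotas: E 4.9742, G 3.1042, C 4.3718, A 6.5498.
Lower quotas: E 4, G 3, C 4, A 6 (sum 17, leaving 2 seats).
Remainders in descending order: E 0.9742, A 0.5498, C 0.3718, G 0.1042.
Largest remainders: E, A receive the extra seats.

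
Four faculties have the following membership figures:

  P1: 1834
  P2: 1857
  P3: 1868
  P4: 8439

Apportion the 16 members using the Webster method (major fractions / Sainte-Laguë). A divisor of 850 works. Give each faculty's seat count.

With modified divisor 850: modified quotas P1 2.158, P2 2.185, P3 2.198, P4 9.928.
Rounding to the nearest integer: P1 2, P2 2, P3 2, P4 10 (total 16).

P1=2; P2=2; P3=2; P4=10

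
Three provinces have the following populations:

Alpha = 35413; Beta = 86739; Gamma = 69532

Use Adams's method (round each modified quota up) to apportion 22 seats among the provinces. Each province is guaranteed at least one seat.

Standard divisor 191684/22 ≈ 8712.909; standard quotas: Alpha 4.064, Beta 9.955, Gamma 7.980.
Rounding up gives 5, 10, 8 = 23 seats, so the divisor must be adjusted.
With modified divisor 9200: modified quotas Alpha 3.849, Beta 9.428, Gamma 7.558.
Rounding up: Alpha 4, Beta 10, Gamma 8 (total 22).

Alpha: 4, Beta: 10, Gamma: 8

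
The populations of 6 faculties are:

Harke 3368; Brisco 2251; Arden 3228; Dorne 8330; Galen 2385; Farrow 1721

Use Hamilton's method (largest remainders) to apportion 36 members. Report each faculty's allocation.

Harke: 6; Brisco: 4; Arden: 5; Dorne: 14; Galen: 4; Farrow: 3

Standard divisor: 21283 ÷ 36 ≈ 591.194.
Standard quotas: Harke 5.6969, Brisco 3.8075, Arden 5.4601, Dorne 14.0901, Galen 4.0342, Farrow 2.9111.
Lower quotas: Harke 5, Brisco 3, Arden 5, Dorne 14, Galen 4, Farrow 2 (sum 33, leaving 3 seats).
Remainders in descending order: Farrow 0.9111, Brisco 0.8075, Harke 0.6969, Arden 0.4601, Dorne 0.0901, Galen 0.0342.
The surplus seats go to Farrow, Brisco, Harke.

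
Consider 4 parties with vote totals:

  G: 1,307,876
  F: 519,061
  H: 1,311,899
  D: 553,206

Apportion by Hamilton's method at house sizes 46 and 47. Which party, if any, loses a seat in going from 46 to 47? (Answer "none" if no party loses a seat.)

At 46 seats: G 16, F 7, H 16, D 7.
At 47 seats: G 17, F 6, H 17, D 7.
F drops from 7 to 6.

F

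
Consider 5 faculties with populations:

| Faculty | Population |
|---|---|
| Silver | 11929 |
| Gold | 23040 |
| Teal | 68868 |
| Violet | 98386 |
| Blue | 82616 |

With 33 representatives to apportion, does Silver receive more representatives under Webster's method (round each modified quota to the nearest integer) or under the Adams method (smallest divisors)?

Webster: Silver 1, Gold 3, Teal 8, Violet 11, Blue 10.
Adams: Silver 2, Gold 3, Teal 8, Violet 11, Blue 9.
Silver gets 1 under Webster and 2 under Adams.

Adams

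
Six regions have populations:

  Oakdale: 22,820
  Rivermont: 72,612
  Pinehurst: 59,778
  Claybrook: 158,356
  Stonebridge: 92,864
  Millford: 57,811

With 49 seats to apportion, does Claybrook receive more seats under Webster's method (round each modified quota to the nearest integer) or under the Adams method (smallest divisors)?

Webster

Webster: Oakdale 2, Rivermont 8, Pinehurst 6, Claybrook 17, Stonebridge 10, Millford 6.
Adams: Oakdale 3, Rivermont 8, Pinehurst 6, Claybrook 16, Stonebridge 10, Millford 6.
Claybrook gets 17 under Webster and 16 under Adams.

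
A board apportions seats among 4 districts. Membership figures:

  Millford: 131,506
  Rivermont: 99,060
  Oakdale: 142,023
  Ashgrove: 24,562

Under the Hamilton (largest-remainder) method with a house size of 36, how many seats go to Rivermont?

9

Standard divisor: 397151 ÷ 36 ≈ 11031.972.
Standard quotas: Millford 11.9204, Rivermont 8.9794, Oakdale 12.8738, Ashgrove 2.2264.
Lower quotas: Millford 11, Rivermont 8, Oakdale 12, Ashgrove 2 (sum 33, leaving 3 seats).
Remainders in descending order: Rivermont 0.9794, Millford 0.9204, Oakdale 0.8738, Ashgrove 0.2264.
The surplus seats go to Rivermont, Millford, Oakdale.
Rivermont receives 9.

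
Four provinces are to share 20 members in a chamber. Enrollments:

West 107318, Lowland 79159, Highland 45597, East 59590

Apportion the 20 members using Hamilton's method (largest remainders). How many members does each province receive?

West: 7; Lowland: 6; Highland: 3; East: 4

Total 291664; standard divisor 291664/20 ≈ 14583.2.
Standard quotas: West 7.3590, Lowland 5.4281, Highland 3.1267, East 4.0862.
Lower quotas: West 7, Lowland 5, Highland 3, East 4 (sum 19, leaving 1 seat).
Remainders in descending order: Lowland 0.4281, West 0.3590, Highland 0.1267, East 0.0862.
The surplus seat goes to Lowland.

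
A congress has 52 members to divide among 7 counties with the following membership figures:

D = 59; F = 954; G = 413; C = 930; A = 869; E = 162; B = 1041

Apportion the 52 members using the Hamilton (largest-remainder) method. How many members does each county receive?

The standard divisor is 4428/52 ≈ 85.154.
Standard quotas: D 0.693, F 11.203, G 4.850, C 10.921, A 10.205, E 1.902, B 12.225.
Lower quotas: D 0, F 11, G 4, C 10, A 10, E 1, B 12 (sum 48, leaving 4 seats).
Remainders in descending order: C 0.921, E 0.902, G 0.850, D 0.693, B 0.225, A 0.205, F 0.203.
The surplus seats go to C, E, G, D.

D: 1, F: 11, G: 5, C: 11, A: 10, E: 2, B: 12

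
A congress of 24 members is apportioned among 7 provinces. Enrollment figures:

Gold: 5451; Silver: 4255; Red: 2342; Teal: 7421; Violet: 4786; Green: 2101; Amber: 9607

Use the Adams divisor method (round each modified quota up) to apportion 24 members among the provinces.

Gold=3; Silver=3; Red=2; Teal=5; Violet=3; Green=2; Amber=6

Standard divisor 35963/24 ≈ 1498.458; standard quotas: Gold 3.638, Silver 2.840, Red 1.563, Teal 4.952, Violet 3.194, Green 1.402, Amber 6.411.
Rounding up gives 4, 3, 2, 5, 4, 2, 7 = 27 seats, so the divisor must be adjusted.
With modified divisor 1840: modified quotas Gold 2.962, Silver 2.312, Red 1.273, Teal 4.033, Violet 2.601, Green 1.142, Amber 5.221.
Rounding up: Gold 3, Silver 3, Red 2, Teal 5, Violet 3, Green 2, Amber 6 (total 24).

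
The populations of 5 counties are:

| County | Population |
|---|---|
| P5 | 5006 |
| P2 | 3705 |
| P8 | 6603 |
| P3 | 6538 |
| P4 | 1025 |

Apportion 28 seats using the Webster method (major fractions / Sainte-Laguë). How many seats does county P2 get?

Standard divisor 22877/28 ≈ 817.036; standard quotas: P5 6.127, P2 4.535, P8 8.082, P3 8.002, P4 1.255.
Rounding to the nearest integer gives P5 6, P2 5, P8 8, P3 8, P4 1 — total 28, matching the house size, so no adjustment is needed.
P2 receives 5.

5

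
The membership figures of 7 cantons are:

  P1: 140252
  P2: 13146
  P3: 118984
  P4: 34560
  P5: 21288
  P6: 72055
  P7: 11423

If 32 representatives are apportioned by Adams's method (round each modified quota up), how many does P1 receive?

10

Standard divisor 411708/32 ≈ 12865.875; standard quotas: P1 10.901, P2 1.022, P3 9.248, P4 2.686, P5 1.655, P6 5.600, P7 0.888.
Rounding up gives 11, 2, 10, 3, 2, 6, 1 = 35 seats, so the divisor must be adjusted.
With modified divisor 14200: modified quotas P1 9.877, P2 0.926, P3 8.379, P4 2.434, P5 1.499, P6 5.074, P7 0.804.
Rounding up: P1 10, P2 1, P3 9, P4 3, P5 2, P6 6, P7 1 (total 32).
P1 receives 10.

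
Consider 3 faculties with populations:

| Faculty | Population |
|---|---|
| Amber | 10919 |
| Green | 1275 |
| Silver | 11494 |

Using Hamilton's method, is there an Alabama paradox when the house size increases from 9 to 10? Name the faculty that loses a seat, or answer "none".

At 9 seats: Amber 4, Green 1, Silver 4.
At 10 seats: Amber 5, Green 0, Silver 5.
Green drops from 1 to 0.

Green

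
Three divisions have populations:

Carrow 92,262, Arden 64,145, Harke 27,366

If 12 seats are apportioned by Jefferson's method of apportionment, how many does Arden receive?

4

Standard divisor 183773/12 ≈ 15314.417; standard quotas: Carrow 6.025, Arden 4.189, Harke 1.787.
Rounding down gives 6, 4, 1 = 11 seats, so the divisor must be adjusted.
With modified divisor 13400: modified quotas Carrow 6.885, Arden 4.787, Harke 2.042.
Rounding down: Carrow 6, Arden 4, Harke 2 (total 12).
Arden receives 4.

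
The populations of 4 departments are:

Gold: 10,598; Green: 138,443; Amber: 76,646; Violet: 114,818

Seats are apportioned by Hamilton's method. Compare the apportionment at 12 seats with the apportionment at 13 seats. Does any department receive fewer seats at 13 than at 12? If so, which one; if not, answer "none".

At 12 seats: Gold 0, Green 5, Amber 3, Violet 4.
At 13 seats: Gold 1, Green 5, Amber 3, Violet 4.
No department's allocation decreased.

none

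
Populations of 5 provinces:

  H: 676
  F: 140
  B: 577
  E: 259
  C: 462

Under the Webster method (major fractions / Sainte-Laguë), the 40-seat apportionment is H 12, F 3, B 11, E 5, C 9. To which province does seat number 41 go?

Priority for the next seat is population ÷ (current seats + 0.5).
Priorities: H 54.080, F 40.000, B 50.174, E 47.091, C 48.632.
Highest priority: H.

H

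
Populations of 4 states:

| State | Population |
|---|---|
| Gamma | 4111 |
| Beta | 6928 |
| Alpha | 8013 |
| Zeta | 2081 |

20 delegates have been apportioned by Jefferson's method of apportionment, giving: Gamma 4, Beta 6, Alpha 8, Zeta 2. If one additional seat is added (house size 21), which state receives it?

Beta

Priority for the next seat is population ÷ (current seats + 1).
Priorities: Gamma 822.200, Beta 989.714, Alpha 890.333, Zeta 693.667.
Highest priority: Beta.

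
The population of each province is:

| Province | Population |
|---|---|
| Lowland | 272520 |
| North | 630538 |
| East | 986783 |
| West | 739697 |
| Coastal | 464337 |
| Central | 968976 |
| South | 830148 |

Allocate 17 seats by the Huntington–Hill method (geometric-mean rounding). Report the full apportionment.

Lowland 1, North 2, East 3, West 3, Coastal 2, Central 3, South 3

With divisor 293420: modified quotas Lowland 0.929, North 2.149, East 3.363, West 2.521, Coastal 1.582, Central 3.302, South 2.829.
Geometric-mean thresholds: Lowland (min 1), North √(2·3)=2.449, East √(3·4)=3.464, West √(2·3)=2.449, Coastal √(1·2)=1.414, Central √(3·4)=3.464, South √(2·3)=2.449.
Each quota rounded against its threshold gives Lowland 1, North 2, East 3, West 3, Coastal 2, Central 3, South 3 (total 17).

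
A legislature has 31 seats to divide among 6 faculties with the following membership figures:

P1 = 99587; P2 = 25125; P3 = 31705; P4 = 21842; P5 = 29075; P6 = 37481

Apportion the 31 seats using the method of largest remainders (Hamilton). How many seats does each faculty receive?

Total 244815; standard divisor 244815/31 ≈ 7897.258.
Standard quotas: P1 12.6103, P2 3.1815, P3 4.0147, P4 2.7658, P5 3.6817, P6 4.7461.
Lower quotas: P1 12, P2 3, P3 4, P4 2, P5 3, P6 4 (sum 28, leaving 3 seats).
Remainders in descending order: P4 0.7658, P6 0.7461, P5 0.6817, P1 0.6103, P2 0.1815, P3 0.0147.
Largest remainders: P4, P6, P5 receive the extra seats.

P1=12; P2=3; P3=4; P4=3; P5=4; P6=5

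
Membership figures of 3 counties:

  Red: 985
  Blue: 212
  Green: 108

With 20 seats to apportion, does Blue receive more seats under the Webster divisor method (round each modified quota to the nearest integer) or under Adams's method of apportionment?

Adams

Webster: Red 15, Blue 3, Green 2.
Adams: Red 14, Blue 4, Green 2.
Blue gets 3 under Webster and 4 under Adams.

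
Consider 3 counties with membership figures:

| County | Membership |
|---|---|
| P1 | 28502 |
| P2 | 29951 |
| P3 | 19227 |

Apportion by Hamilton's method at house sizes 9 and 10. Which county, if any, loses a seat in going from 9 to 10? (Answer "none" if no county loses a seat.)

At 9 seats: P1 3, P2 4, P3 2.
At 10 seats: P1 4, P2 4, P3 2.
No county's allocation decreased.

none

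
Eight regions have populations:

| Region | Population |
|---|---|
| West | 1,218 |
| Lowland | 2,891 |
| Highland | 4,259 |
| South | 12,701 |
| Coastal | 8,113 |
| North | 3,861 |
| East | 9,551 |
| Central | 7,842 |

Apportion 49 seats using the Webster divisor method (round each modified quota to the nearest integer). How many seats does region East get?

9

Standard divisor 50436/49 ≈ 1029.306; standard quotas: West 1.183, Lowland 2.809, Highland 4.138, South 12.339, Coastal 7.882, North 3.751, East 9.279, Central 7.619.
Rounding to the nearest integer gives West 1, Lowland 3, Highland 4, South 12, Coastal 8, North 4, East 9, Central 8 — total 49, matching the house size, so no adjustment is needed.
East receives 9.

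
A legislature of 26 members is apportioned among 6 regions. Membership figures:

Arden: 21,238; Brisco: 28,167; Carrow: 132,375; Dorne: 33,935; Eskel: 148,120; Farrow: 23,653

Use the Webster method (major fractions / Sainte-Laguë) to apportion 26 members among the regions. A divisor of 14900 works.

With modified divisor 14900: modified quotas Arden 1.425, Brisco 1.890, Carrow 8.884, Dorne 2.278, Eskel 9.941, Farrow 1.587.
Rounding to the nearest integer: Arden 1, Brisco 2, Carrow 9, Dorne 2, Eskel 10, Farrow 2 (total 26).

Arden 1; Brisco 2; Carrow 9; Dorne 2; Eskel 10; Farrow 2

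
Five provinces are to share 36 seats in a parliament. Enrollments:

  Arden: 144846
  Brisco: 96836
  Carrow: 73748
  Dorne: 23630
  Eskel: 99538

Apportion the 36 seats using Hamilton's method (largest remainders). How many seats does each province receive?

The standard divisor is 438598/36 ≈ 12183.278.
Standard quotas: Arden 11.8889, Brisco 7.9483, Carrow 6.0532, Dorne 1.9395, Eskel 8.1701.
Lower quotas: Arden 11, Brisco 7, Carrow 6, Dorne 1, Eskel 8 (sum 33, leaving 3 seats).
Remainders in descending order: Brisco 0.9483, Dorne 0.9395, Arden 0.8889, Eskel 0.1701, Carrow 0.0532.
The surplus seats go to Brisco, Dorne, Arden.

Arden=12, Brisco=8, Carrow=6, Dorne=2, Eskel=8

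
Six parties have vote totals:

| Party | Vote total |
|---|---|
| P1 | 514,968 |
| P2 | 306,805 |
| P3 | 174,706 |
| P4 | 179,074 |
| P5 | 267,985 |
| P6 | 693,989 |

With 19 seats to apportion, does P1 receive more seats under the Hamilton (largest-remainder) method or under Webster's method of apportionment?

Hamilton: P1 5, P2 3, P3 1, P4 2, P5 2, P6 6.
Webster: P1 4, P2 3, P3 2, P4 2, P5 2, P6 6.
P1 gets 5 under Hamilton and 4 under Webster.

Hamilton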